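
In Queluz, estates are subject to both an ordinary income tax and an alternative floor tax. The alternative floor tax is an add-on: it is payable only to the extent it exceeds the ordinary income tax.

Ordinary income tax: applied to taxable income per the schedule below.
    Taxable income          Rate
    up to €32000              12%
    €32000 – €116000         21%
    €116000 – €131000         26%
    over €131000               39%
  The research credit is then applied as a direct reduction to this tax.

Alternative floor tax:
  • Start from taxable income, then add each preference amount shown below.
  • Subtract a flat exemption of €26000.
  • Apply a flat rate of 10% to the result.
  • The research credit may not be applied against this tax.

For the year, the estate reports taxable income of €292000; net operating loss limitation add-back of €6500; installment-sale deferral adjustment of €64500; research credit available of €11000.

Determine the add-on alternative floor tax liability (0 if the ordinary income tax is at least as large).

Alternative floor tax:
  Adjusted income: €292000 + €6500 + €64500 = €363000
  Less exemption €26000 → base €337000
  €337000 × 10% = €33700

Ordinary income tax:
  €32000 × 12% = €3840
  €84000 × 21% = €17640
  €15000 × 26% = €3900
  €161000 × 39% = €62790
  → €88170
  Less research credit €11000 → €77170

€33700 ≤ €77170, so no add-on is due.

€0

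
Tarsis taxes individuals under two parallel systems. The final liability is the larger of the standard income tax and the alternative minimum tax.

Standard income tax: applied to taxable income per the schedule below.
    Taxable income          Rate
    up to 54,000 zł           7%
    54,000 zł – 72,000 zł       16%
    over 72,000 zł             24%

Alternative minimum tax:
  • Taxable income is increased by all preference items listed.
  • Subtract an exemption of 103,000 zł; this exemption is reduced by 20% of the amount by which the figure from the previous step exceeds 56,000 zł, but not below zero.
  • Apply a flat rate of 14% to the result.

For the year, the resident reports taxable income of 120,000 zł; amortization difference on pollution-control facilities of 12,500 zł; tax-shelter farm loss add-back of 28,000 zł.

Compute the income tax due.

18,180 zł

Standard income tax:
  54,000 zł × 7% = 3,780 zł
  18,000 zł × 16% = 2,880 zł
  48,000 zł × 24% = 11,520 zł
  → 18,180 zł

Alternative minimum tax:
  Adjusted income: 120,000 zł + 12,500 zł + 28,000 zł = 160,500 zł
  Exemption: 103,000 zł − 20% × (160,500 zł − 56,000 zł) = 103,000 zł − 20,900 zł = 82,100 zł
  Base: 160,500 zł − 82,100 zł = 78,400 zł
  78,400 zł × 14% = 10,976 zł

18,180 zł > 10,976 zł, so the standard income tax governs.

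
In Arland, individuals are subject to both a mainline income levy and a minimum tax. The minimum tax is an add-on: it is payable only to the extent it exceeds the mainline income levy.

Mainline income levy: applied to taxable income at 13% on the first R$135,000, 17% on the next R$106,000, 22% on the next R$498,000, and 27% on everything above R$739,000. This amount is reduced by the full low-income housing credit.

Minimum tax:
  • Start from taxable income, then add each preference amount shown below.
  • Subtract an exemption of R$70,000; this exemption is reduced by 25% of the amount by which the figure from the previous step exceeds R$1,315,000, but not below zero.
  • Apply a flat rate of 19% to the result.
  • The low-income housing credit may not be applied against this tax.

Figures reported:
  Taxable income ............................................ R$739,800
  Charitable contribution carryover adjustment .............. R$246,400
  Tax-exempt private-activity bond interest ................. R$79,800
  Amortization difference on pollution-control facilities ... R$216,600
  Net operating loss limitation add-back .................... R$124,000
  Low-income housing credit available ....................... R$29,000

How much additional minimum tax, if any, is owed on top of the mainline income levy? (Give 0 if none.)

Mainline income levy:
  R$135,000 × 13% = R$17,550
  R$106,000 × 17% = R$18,020
  R$498,000 × 22% = R$109,560
  R$800 × 27% = R$216
  → R$145,346
  Less low-income housing credit R$29,000 → R$116,346

Minimum tax:
  Adjusted income: R$739,800 + R$246,400 + R$79,800 + R$216,600 + R$124,000 = R$1,406,600
  Exemption: R$70,000 − 25% × (R$1,406,600 − R$1,315,000) = R$70,000 − R$22,900 = R$47,100
  Base: R$1,406,600 − R$47,100 = R$1,359,500
  R$1,359,500 × 19% = R$258,305

Excess of minimum tax over mainline income levy: R$258,305 − R$116,346 = R$141,959.

R$141,959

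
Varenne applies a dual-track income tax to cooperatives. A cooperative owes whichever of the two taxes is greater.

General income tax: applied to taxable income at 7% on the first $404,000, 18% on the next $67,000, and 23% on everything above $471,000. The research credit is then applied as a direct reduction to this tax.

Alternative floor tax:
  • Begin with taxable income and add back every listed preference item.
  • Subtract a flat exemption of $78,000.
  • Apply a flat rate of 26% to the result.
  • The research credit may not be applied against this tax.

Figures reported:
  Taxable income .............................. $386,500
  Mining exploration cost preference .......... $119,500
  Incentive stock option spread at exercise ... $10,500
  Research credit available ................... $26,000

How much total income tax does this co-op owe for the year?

General income tax:
  $386,500 × 7% = $27,055
  Less research credit $26,000 → $1,055

Alternative floor tax:
  Adjusted income: $386,500 + $119,500 + $10,500 = $516,500
  Less exemption $78,000 → base $438,500
  $438,500 × 26% = $114,010

$114,010 > $1,055, so the alternative floor tax is the binding amount.

$114,010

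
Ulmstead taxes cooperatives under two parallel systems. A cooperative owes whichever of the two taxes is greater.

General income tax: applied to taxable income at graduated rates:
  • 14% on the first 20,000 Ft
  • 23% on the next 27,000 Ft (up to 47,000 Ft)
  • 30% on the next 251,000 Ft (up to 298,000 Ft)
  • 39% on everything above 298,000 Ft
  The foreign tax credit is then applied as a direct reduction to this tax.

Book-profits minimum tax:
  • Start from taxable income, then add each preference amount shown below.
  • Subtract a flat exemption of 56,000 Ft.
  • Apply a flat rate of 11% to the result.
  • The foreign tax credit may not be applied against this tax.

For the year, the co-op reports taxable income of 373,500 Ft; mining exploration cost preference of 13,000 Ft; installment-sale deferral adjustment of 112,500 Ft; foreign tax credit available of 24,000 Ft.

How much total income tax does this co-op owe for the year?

89,755 Ft

General income tax:
  20,000 Ft × 14% = 2,800 Ft
  27,000 Ft × 23% = 6,210 Ft
  251,000 Ft × 30% = 75,300 Ft
  75,500 Ft × 39% = 29,445 Ft
  → 113,755 Ft
  Less foreign tax credit 24,000 Ft → 89,755 Ft

Book-profits minimum tax:
  Adjusted income: 373,500 Ft + 13,000 Ft + 112,500 Ft = 499,000 Ft
  Less exemption 56,000 Ft → base 443,000 Ft
  443,000 Ft × 11% = 48,730 Ft

89,755 Ft > 48,730 Ft, so the general income tax governs.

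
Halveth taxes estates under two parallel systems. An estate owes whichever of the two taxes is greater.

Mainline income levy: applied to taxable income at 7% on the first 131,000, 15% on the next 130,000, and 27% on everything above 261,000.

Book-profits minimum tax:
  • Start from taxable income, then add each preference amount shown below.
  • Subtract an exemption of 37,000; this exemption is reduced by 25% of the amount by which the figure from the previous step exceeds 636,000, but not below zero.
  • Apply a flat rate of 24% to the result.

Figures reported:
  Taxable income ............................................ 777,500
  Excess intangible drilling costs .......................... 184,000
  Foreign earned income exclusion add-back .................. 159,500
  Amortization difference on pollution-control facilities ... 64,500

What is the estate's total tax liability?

Mainline income levy:
  131,000 × 7% = 9,170
  130,000 × 15% = 19,500
  516,500 × 27% = 139,455
  → 168,125

Book-profits minimum tax:
  Adjusted income: 777,500 + 184,000 + 159,500 + 64,500 = 1,185,500
  Exemption: 25% × (1,185,500 − 636,000) = 137,375 ≥ 37,000, so the exemption is fully phased out
  Base: 1,185,500 − 0 = 1,185,500
  1,185,500 × 24% = 284,520

284,520 > 168,125, so the book-profits minimum tax is the binding amount.

284,520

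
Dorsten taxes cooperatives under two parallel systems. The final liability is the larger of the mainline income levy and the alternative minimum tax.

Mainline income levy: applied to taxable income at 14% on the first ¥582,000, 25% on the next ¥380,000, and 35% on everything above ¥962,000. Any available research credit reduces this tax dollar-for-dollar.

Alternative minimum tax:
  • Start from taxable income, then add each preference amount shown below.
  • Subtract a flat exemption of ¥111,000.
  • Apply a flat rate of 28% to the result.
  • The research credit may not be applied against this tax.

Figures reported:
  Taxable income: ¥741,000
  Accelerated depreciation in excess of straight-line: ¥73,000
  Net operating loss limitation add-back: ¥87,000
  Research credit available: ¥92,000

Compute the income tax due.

¥221,200

Alternative minimum tax:
  Adjusted income: ¥741,000 + ¥73,000 + ¥87,000 = ¥901,000
  Less exemption ¥111,000 → base ¥790,000
  ¥790,000 × 28% = ¥221,200

Mainline income levy:
  ¥582,000 × 14% = ¥81,480
  ¥159,000 × 25% = ¥39,750
  → ¥121,230
  Less research credit ¥92,000 → ¥29,230

¥221,200 > ¥29,230, so the alternative minimum tax is the binding amount.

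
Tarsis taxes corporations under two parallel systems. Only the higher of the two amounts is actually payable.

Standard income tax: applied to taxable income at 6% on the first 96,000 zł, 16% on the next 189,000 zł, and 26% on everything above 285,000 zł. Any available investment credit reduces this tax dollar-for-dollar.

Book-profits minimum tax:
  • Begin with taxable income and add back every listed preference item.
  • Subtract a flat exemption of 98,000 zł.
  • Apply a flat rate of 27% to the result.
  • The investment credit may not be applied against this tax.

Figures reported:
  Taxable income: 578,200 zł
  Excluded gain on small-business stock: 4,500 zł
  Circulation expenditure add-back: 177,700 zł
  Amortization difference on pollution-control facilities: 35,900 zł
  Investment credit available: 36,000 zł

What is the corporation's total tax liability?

Standard income tax:
  96,000 zł × 6% = 5,760 zł
  189,000 zł × 16% = 30,240 zł
  293,200 zł × 26% = 76,232 zł
  → 112,232 zł
  Less investment credit 36,000 zł → 76,232 zł

Book-profits minimum tax:
  Adjusted income: 578,200 zł + 4,500 zł + 177,700 zł + 35,900 zł = 796,300 zł
  Less exemption 98,000 zł → base 698,300 zł
  698,300 zł × 27% = 188,541 zł

188,541 zł > 76,232 zł, so the book-profits minimum tax is the binding amount.

188,541 zł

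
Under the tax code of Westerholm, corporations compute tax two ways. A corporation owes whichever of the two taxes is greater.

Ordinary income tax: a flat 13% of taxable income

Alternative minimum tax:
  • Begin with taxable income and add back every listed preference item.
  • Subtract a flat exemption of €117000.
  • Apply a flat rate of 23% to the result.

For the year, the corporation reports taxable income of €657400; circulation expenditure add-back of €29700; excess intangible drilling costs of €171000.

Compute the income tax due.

€170453

Alternative minimum tax:
  Adjusted income: €657400 + €29700 + €171000 = €858100
  Less exemption €117000 → base €741100
  €741100 × 23% = €170453

Ordinary income tax:
  €657400 × 13% = €85462

€170453 > €85462, so the alternative minimum tax is the binding amount.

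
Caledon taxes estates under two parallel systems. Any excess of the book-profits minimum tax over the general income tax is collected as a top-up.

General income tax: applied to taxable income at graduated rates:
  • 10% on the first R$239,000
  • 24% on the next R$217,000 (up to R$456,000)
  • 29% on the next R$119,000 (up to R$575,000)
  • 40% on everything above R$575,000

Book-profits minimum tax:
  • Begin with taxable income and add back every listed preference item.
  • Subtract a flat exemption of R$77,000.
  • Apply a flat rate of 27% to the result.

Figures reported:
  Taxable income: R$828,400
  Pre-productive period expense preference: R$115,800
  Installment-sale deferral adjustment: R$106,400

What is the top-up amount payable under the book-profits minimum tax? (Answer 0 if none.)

R$51,022

General income tax:
  R$239,000 × 10% = R$23,900
  R$217,000 × 24% = R$52,080
  R$119,000 × 29% = R$34,510
  R$253,400 × 40% = R$101,360
  → R$211,850

Book-profits minimum tax:
  Adjusted income: R$828,400 + R$115,800 + R$106,400 = R$1,050,600
  Less exemption R$77,000 → base R$973,600
  R$973,600 × 27% = R$262,872

Excess of book-profits minimum tax over general income tax: R$262,872 − R$211,850 = R$51,022.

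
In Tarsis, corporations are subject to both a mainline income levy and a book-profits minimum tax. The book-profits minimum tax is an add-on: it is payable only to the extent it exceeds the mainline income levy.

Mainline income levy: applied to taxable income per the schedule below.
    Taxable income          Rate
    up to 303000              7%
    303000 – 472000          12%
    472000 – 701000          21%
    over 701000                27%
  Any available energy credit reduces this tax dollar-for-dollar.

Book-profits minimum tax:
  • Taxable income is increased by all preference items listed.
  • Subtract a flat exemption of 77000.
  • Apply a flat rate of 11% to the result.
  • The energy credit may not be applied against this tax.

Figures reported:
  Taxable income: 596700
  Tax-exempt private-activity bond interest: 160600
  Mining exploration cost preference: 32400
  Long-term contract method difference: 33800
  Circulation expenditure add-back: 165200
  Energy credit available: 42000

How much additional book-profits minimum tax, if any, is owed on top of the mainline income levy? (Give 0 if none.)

Book-profits minimum tax:
  Adjusted income: 596700 + 160600 + 32400 + 33800 + 165200 = 988700
  Less exemption 77000 → base 911700
  911700 × 11% = 100287

Mainline income levy:
  303000 × 7% = 21210
  169000 × 12% = 20280
  124700 × 21% = 26187
  → 67677
  Less energy credit 42000 → 25677

Excess of book-profits minimum tax over mainline income levy: 100287 − 25677 = 74610.

74610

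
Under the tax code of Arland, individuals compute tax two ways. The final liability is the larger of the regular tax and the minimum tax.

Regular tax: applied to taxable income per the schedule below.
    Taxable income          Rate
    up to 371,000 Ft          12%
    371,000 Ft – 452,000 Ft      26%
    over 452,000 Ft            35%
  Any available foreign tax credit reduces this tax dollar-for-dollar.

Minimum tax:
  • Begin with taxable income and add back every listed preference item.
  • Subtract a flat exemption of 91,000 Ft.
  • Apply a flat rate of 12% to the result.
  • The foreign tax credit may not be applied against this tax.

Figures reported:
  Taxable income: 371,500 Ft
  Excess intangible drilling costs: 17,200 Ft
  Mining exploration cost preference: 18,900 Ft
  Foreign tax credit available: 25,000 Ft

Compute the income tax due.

37,992 Ft

Minimum tax:
  Adjusted income: 371,500 Ft + 17,200 Ft + 18,900 Ft = 407,600 Ft
  Less exemption 91,000 Ft → base 316,600 Ft
  316,600 Ft × 12% = 37,992 Ft

Regular tax:
  371,000 Ft × 12% = 44,520 Ft
  500 Ft × 26% = 130 Ft
  → 44,650 Ft
  Less foreign tax credit 25,000 Ft → 19,650 Ft

37,992 Ft > 19,650 Ft, so the minimum tax is the binding amount.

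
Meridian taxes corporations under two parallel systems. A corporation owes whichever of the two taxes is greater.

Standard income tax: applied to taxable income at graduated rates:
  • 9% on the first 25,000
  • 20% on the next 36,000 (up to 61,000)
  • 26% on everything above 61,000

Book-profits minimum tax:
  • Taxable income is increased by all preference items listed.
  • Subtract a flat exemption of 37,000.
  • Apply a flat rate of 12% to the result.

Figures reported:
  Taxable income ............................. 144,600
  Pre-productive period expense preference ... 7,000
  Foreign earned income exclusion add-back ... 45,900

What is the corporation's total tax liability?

31,186

Book-profits minimum tax:
  Adjusted income: 144,600 + 7,000 + 45,900 = 197,500
  Less exemption 37,000 → base 160,500
  160,500 × 12% = 19,260

Standard income tax:
  25,000 × 9% = 2,250
  36,000 × 20% = 7,200
  83,600 × 26% = 21,736
  → 31,186

31,186 > 19,260, so the standard income tax governs.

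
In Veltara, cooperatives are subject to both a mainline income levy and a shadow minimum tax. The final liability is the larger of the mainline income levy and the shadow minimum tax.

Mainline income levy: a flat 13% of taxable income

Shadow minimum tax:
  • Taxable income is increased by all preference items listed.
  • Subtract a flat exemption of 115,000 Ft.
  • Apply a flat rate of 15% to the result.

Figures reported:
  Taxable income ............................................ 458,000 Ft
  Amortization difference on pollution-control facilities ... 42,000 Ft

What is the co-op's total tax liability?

Mainline income levy:
  458,000 Ft × 13% = 59,540 Ft

Shadow minimum tax:
  Adjusted income: 458,000 Ft + 42,000 Ft = 500,000 Ft
  Less exemption 115,000 Ft → base 385,000 Ft
  385,000 Ft × 15% = 57,750 Ft

59,540 Ft > 57,750 Ft, so the mainline income levy governs.

59,540 Ft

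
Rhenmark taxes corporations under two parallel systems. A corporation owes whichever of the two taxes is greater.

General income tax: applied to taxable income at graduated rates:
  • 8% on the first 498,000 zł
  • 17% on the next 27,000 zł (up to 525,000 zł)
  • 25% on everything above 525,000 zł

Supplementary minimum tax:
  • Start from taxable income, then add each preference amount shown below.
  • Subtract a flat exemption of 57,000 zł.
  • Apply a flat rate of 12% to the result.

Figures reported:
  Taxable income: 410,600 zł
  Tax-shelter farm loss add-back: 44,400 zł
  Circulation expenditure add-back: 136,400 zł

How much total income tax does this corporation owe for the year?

64,128 zł

General income tax:
  410,600 zł × 8% = 32,848 zł

Supplementary minimum tax:
  Adjusted income: 410,600 zł + 44,400 zł + 136,400 zł = 591,400 zł
  Less exemption 57,000 zł → base 534,400 zł
  534,400 zł × 12% = 64,128 zł

64,128 zł > 32,848 zł, so the supplementary minimum tax is the binding amount.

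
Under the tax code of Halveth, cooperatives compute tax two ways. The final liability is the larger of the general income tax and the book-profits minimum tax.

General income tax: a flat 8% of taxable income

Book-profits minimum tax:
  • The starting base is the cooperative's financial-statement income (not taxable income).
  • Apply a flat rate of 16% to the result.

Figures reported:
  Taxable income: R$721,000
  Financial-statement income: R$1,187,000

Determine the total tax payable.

General income tax:
  R$721,000 × 8% = R$57,680

Book-profits minimum tax:
  Base (financial-statement income): R$1,187,000
  R$1,187,000 × 16% = R$189,920

R$189,920 > R$57,680, so the book-profits minimum tax is the binding amount.

R$189,920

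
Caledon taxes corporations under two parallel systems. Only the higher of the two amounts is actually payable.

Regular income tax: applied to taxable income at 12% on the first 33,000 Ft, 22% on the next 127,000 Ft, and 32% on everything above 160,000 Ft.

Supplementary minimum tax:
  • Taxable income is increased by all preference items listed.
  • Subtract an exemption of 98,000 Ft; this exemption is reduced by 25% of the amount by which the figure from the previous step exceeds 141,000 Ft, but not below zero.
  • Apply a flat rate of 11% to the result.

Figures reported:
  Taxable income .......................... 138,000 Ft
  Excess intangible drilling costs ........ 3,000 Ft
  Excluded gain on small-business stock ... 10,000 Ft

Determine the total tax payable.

Supplementary minimum tax:
  Adjusted income: 138,000 Ft + 3,000 Ft + 10,000 Ft = 151,000 Ft
  Exemption: 98,000 Ft − 25% × (151,000 Ft − 141,000 Ft) = 98,000 Ft − 2,500 Ft = 95,500 Ft
  Base: 151,000 Ft − 95,500 Ft = 55,500 Ft
  55,500 Ft × 11% = 6,105 Ft

Regular income tax:
  33,000 Ft × 12% = 3,960 Ft
  105,000 Ft × 22% = 23,100 Ft
  → 27,060 Ft

27,060 Ft > 6,105 Ft, so the regular income tax governs.

27,060 Ft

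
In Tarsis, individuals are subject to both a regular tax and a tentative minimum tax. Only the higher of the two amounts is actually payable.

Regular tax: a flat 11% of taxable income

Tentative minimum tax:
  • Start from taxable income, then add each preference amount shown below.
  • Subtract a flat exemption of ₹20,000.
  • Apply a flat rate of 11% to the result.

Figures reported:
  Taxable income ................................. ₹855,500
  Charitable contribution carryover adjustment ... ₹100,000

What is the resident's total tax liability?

₹102,905

Tentative minimum tax:
  Adjusted income: ₹855,500 + ₹100,000 = ₹955,500
  Less exemption ₹20,000 → base ₹935,500
  ₹935,500 × 11% = ₹102,905

Regular tax:
  ₹855,500 × 11% = ₹94,105

₹102,905 > ₹94,105, so the tentative minimum tax is the binding amount.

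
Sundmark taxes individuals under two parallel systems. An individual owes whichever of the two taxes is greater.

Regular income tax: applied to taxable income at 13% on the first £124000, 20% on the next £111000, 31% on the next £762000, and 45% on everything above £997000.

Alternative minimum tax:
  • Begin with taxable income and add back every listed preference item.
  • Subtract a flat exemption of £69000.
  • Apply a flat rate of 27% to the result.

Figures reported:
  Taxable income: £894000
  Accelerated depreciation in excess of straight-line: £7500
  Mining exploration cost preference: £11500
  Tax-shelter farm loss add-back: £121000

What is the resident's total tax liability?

£260550

Regular income tax:
  £124000 × 13% = £16120
  £111000 × 20% = £22200
  £659000 × 31% = £204290
  → £242610

Alternative minimum tax:
  Adjusted income: £894000 + £7500 + £11500 + £121000 = £1034000
  Less exemption £69000 → base £965000
  £965000 × 27% = £260550

£260550 > £242610, so the alternative minimum tax is the binding amount.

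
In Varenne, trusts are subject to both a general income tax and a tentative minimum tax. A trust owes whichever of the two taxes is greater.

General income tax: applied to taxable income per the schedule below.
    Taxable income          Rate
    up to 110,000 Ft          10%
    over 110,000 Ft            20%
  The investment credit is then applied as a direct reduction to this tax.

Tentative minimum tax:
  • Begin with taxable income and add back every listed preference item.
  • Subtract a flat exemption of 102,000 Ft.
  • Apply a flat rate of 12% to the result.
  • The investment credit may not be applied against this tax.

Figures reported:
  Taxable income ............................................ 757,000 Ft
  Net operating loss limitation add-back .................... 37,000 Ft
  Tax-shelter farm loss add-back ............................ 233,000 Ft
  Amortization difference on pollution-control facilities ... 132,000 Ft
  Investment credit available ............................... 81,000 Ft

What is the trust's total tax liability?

Tentative minimum tax:
  Adjusted income: 757,000 Ft + 37,000 Ft + 233,000 Ft + 132,000 Ft = 1,159,000 Ft
  Less exemption 102,000 Ft → base 1,057,000 Ft
  1,057,000 Ft × 12% = 126,840 Ft

General income tax:
  110,000 Ft × 10% = 11,000 Ft
  647,000 Ft × 20% = 129,400 Ft
  → 140,400 Ft
  Less investment credit 81,000 Ft → 59,400 Ft

126,840 Ft > 59,400 Ft, so the tentative minimum tax is the binding amount.

126,840 Ft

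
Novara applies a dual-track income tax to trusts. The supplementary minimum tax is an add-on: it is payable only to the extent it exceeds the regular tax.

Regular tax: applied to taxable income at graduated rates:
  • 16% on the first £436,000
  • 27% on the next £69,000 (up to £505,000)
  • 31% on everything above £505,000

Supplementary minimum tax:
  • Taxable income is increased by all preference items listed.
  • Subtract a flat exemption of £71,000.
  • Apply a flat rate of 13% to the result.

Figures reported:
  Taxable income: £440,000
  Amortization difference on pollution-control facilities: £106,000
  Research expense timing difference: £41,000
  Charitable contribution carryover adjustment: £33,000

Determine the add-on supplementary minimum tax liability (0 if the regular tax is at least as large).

£530

Supplementary minimum tax:
  Adjusted income: £440,000 + £106,000 + £41,000 + £33,000 = £620,000
  Less exemption £71,000 → base £549,000
  £549,000 × 13% = £71,370

Regular tax:
  £436,000 × 16% = £69,760
  £4,000 × 27% = £1,080
  → £70,840

Excess of supplementary minimum tax over regular tax: £71,370 − £70,840 = £530.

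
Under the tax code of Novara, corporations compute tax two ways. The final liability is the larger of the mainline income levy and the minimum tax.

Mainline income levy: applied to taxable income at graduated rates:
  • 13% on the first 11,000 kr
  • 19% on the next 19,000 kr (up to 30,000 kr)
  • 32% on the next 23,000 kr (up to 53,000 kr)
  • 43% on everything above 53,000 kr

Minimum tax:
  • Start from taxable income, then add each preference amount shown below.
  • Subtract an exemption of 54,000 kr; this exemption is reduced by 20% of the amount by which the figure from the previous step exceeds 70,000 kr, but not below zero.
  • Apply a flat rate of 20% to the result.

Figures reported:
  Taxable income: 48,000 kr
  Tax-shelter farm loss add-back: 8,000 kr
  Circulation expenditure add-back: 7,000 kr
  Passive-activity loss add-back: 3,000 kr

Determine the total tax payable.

10,800 kr

Mainline income levy:
  11,000 kr × 13% = 1,430 kr
  19,000 kr × 19% = 3,610 kr
  18,000 kr × 32% = 5,760 kr
  → 10,800 kr

Minimum tax:
  Adjusted income: 48,000 kr + 8,000 kr + 7,000 kr + 3,000 kr = 66,000 kr
  Exemption: 66,000 kr ≤ 70,000 kr, so full 54,000 kr applies
  Base: 66,000 kr − 54,000 kr = 12,000 kr
  12,000 kr × 20% = 2,400 kr

10,800 kr > 2,400 kr, so the mainline income levy governs.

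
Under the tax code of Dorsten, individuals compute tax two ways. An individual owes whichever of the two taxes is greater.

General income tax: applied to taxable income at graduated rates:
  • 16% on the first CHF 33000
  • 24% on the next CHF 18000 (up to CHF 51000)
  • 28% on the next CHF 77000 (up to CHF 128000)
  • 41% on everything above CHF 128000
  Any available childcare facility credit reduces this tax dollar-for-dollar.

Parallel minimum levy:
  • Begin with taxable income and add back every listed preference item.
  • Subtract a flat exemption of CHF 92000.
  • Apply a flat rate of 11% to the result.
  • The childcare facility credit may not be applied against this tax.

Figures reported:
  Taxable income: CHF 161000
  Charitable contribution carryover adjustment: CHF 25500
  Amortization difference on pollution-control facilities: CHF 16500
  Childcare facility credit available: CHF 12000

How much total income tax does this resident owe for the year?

CHF 32690

General income tax:
  CHF 33000 × 16% = CHF 5280
  CHF 18000 × 24% = CHF 4320
  CHF 77000 × 28% = CHF 21560
  CHF 33000 × 41% = CHF 13530
  → CHF 44690
  Less childcare facility credit CHF 12000 → CHF 32690

Parallel minimum levy:
  Adjusted income: CHF 161000 + CHF 25500 + CHF 16500 = CHF 203000
  Less exemption CHF 92000 → base CHF 111000
  CHF 111000 × 11% = CHF 12210

CHF 32690 > CHF 12210, so the general income tax governs.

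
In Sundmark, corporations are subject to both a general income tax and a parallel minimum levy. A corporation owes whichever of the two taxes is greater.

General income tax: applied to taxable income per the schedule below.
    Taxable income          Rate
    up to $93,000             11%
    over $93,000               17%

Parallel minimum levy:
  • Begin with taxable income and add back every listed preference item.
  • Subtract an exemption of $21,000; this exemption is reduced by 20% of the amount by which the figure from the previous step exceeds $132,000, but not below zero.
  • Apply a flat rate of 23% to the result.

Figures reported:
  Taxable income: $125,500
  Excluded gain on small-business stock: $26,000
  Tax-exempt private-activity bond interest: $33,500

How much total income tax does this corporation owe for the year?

$40,158

Parallel minimum levy:
  Adjusted income: $125,500 + $26,000 + $33,500 = $185,000
  Exemption: $21,000 − 20% × ($185,000 − $132,000) = $21,000 − $10,600 = $10,400
  Base: $185,000 − $10,400 = $174,600
  $174,600 × 23% = $40,158

General income tax:
  $93,000 × 11% = $10,230
  $32,500 × 17% = $5,525
  → $15,755

$40,158 > $15,755, so the parallel minimum levy is the binding amount.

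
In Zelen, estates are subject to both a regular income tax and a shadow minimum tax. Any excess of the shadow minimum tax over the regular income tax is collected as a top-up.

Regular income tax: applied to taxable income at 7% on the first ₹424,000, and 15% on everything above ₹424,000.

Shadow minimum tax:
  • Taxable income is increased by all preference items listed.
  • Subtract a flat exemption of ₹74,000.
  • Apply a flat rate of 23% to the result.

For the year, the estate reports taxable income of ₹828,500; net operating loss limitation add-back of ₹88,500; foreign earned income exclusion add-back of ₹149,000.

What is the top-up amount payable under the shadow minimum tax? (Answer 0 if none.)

Regular income tax:
  ₹424,000 × 7% = ₹29,680
  ₹404,500 × 15% = ₹60,675
  → ₹90,355

Shadow minimum tax:
  Adjusted income: ₹828,500 + ₹88,500 + ₹149,000 = ₹1,066,000
  Less exemption ₹74,000 → base ₹992,000
  ₹992,000 × 23% = ₹228,160

Excess of shadow minimum tax over regular income tax: ₹228,160 − ₹90,355 = ₹137,805.

₹137,805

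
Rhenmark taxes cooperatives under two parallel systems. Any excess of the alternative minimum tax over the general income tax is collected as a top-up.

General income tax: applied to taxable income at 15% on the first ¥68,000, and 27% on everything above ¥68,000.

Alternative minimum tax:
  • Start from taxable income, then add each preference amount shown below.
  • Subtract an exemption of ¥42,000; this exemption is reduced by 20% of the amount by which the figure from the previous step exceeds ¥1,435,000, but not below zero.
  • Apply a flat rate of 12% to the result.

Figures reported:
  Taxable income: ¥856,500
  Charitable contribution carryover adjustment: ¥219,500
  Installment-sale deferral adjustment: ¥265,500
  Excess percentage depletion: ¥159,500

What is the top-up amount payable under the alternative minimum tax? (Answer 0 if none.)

¥0

General income tax:
  ¥68,000 × 15% = ¥10,200
  ¥788,500 × 27% = ¥212,895
  → ¥223,095

Alternative minimum tax:
  Adjusted income: ¥856,500 + ¥219,500 + ¥265,500 + ¥159,500 = ¥1,501,000
  Exemption: ¥42,000 − 20% × (¥1,501,000 − ¥1,435,000) = ¥42,000 − ¥13,200 = ¥28,800
  Base: ¥1,501,000 − ¥28,800 = ¥1,472,200
  ¥1,472,200 × 12% = ¥176,664

¥176,664 ≤ ¥223,095, so no add-on is due.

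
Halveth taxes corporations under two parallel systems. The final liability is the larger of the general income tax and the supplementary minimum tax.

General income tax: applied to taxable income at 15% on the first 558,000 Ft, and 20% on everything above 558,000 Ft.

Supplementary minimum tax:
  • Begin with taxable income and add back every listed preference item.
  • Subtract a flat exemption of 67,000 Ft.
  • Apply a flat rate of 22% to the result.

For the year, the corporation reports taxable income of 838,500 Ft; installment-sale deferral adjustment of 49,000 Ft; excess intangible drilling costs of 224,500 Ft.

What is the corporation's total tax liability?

229,900 Ft

Supplementary minimum tax:
  Adjusted income: 838,500 Ft + 49,000 Ft + 224,500 Ft = 1,112,000 Ft
  Less exemption 67,000 Ft → base 1,045,000 Ft
  1,045,000 Ft × 22% = 229,900 Ft

General income tax:
  558,000 Ft × 15% = 83,700 Ft
  280,500 Ft × 20% = 56,100 Ft
  → 139,800 Ft

229,900 Ft > 139,800 Ft, so the supplementary minimum tax is the binding amount.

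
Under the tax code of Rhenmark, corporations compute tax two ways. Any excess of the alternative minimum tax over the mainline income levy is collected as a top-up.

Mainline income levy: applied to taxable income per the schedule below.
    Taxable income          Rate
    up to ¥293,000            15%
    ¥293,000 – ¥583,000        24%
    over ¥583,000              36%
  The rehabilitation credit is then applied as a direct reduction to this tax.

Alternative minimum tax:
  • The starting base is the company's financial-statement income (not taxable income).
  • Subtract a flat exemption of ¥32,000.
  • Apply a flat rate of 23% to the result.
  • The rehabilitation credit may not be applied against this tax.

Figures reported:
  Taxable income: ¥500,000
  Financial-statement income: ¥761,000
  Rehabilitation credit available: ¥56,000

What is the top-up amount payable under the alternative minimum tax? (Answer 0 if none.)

Alternative minimum tax:
  Base (financial-statement income): ¥761,000
  Less exemption ¥32,000 → base ¥729,000
  ¥729,000 × 23% = ¥167,670

Mainline income levy:
  ¥293,000 × 15% = ¥43,950
  ¥207,000 × 24% = ¥49,680
  → ¥93,630
  Less rehabilitation credit ¥56,000 → ¥37,630

Excess of alternative minimum tax over mainline income levy: ¥167,670 − ¥37,630 = ¥130,040.

¥130,040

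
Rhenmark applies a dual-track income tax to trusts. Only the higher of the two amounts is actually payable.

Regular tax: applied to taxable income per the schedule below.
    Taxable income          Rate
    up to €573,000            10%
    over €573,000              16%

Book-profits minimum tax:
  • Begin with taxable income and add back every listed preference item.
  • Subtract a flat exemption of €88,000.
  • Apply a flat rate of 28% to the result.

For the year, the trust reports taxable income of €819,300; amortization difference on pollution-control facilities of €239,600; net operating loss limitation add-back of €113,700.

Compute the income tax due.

Book-profits minimum tax:
  Adjusted income: €819,300 + €239,600 + €113,700 = €1,172,600
  Less exemption €88,000 → base €1,084,600
  €1,084,600 × 28% = €303,688

Regular tax:
  €573,000 × 10% = €57,300
  €246,300 × 16% = €39,408
  → €96,708

€303,688 > €96,708, so the book-profits minimum tax is the binding amount.

€303,688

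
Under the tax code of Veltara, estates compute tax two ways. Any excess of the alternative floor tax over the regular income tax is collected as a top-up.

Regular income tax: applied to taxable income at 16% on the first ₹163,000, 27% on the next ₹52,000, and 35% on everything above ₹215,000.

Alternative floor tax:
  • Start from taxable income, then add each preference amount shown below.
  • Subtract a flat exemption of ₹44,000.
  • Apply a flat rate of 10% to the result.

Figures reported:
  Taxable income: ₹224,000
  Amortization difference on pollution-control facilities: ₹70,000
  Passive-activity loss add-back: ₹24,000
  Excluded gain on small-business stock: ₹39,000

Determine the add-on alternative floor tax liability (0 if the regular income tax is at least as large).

Alternative floor tax:
  Adjusted income: ₹224,000 + ₹70,000 + ₹24,000 + ₹39,000 = ₹357,000
  Less exemption ₹44,000 → base ₹313,000
  ₹313,000 × 10% = ₹31,300

Regular income tax:
  ₹163,000 × 16% = ₹26,080
  ₹52,000 × 27% = ₹14,040
  ₹9,000 × 35% = ₹3,150
  → ₹43,270

₹31,300 ≤ ₹43,270, so no add-on is due.

₹0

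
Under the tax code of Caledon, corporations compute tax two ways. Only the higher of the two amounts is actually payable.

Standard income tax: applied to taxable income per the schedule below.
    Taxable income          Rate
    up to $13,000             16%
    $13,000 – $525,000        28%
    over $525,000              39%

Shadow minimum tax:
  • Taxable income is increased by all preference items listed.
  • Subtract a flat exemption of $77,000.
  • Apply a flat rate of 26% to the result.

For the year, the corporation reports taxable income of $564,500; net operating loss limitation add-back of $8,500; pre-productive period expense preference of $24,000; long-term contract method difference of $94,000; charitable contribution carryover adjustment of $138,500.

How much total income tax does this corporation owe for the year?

Shadow minimum tax:
  Adjusted income: $564,500 + $8,500 + $24,000 + $94,000 + $138,500 = $829,500
  Less exemption $77,000 → base $752,500
  $752,500 × 26% = $195,650

Standard income tax:
  $13,000 × 16% = $2,080
  $512,000 × 28% = $143,360
  $39,500 × 39% = $15,405
  → $160,845

$195,650 > $160,845, so the shadow minimum tax is the binding amount.

$195,650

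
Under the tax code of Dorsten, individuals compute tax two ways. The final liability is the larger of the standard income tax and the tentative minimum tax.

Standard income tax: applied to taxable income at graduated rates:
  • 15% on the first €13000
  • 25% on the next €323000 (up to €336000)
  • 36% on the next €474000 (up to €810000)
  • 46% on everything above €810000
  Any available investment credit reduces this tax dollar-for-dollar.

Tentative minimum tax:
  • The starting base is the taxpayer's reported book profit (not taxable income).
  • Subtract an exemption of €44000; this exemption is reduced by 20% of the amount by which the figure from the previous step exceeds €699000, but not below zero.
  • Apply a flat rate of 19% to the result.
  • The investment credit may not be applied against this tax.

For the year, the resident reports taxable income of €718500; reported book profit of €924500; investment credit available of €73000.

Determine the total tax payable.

Standard income tax:
  €13000 × 15% = €1950
  €323000 × 25% = €80750
  €382500 × 36% = €137700
  → €220400
  Less investment credit €73000 → €147400

Tentative minimum tax:
  Base (reported book profit): €924500
  Exemption: 20% × (€924500 − €699000) = €45100 ≥ €44000, so the exemption is fully phased out
  Base: €924500 − €0 = €924500
  €924500 × 19% = €175655

€175655 > €147400, so the tentative minimum tax is the binding amount.

€175655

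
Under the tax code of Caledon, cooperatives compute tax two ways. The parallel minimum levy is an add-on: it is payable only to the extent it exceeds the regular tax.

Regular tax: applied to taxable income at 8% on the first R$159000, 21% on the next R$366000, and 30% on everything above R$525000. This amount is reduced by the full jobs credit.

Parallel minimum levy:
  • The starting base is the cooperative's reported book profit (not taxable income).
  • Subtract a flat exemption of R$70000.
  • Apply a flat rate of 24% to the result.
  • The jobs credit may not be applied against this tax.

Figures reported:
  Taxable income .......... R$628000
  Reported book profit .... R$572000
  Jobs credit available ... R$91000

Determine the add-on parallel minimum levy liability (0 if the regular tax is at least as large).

R$91000

Parallel minimum levy:
  Base (reported book profit): R$572000
  Less exemption R$70000 → base R$502000
  R$502000 × 24% = R$120480

Regular tax:
  R$159000 × 8% = R$12720
  R$366000 × 21% = R$76860
  R$103000 × 30% = R$30900
  → R$120480
  Less jobs credit R$91000 → R$29480

Excess of parallel minimum levy over regular tax: R$120480 − R$29480 = R$91000.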